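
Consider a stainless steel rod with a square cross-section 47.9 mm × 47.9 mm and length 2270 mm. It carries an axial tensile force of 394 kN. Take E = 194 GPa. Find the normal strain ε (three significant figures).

8.85e-04

A = 2294 mm².
σ = N/A = 171.7 MPa; ε = σ/E = 171.7/194000 = 8.852e-04.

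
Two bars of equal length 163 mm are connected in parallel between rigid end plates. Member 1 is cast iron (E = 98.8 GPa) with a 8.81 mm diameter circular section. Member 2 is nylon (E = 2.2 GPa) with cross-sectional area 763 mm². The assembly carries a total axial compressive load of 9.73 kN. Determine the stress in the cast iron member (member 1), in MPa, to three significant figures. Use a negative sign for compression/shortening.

-125 MPa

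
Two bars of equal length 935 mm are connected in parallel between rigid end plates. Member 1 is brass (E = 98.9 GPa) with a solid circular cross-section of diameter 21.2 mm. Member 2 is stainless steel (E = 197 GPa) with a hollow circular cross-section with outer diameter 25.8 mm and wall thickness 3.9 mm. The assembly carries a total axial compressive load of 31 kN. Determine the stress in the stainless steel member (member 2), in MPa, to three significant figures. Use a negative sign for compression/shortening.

-69.6 MPa

A_1 = 353 mm².
A_2 = 268.3 mm².
Equal strain + equilibrium ⇒ each member carries load in proportion to AE: A₁E₁ = 34910000 N, A₂E₂ = 52860000 N, ΣAE = 87770000 N.
σ₂ = P·E₂/ΣAE = -31000·197000/87770000 = -69.58 MPa.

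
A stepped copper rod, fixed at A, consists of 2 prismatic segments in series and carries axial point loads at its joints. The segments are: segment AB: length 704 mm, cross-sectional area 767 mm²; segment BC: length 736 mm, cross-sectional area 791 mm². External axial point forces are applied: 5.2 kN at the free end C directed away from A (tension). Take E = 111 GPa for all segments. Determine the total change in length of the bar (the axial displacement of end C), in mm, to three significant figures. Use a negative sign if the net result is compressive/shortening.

0.0866 mm

Internal axial forces (sectioning from the free end, tension +): N_BC = 5.2 kN, N_AB = 5.2 kN.
δ_AB = 5200·704/(767·111000) = 0.043 mm
δ_BC = 5200·736/(791·111000) = 0.04359 mm
δ = Σδ_i = 0.08659 mm.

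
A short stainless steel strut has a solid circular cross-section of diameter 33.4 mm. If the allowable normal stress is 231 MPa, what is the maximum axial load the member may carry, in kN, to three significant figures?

202 kN

A = 876.2 mm².
P_max = σ_allow · A = 231 · 876.2 = 202400 N = 202.4 kN.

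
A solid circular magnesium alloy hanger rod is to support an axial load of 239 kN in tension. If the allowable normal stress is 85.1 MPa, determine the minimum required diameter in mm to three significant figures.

59.8 mm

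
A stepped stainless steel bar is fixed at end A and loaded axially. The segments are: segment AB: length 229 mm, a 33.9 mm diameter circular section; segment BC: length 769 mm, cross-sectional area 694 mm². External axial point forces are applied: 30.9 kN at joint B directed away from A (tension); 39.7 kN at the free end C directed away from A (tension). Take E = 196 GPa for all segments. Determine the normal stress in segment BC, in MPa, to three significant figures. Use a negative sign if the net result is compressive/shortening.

57.2 MPa

Internal axial forces (sectioning from the free end, tension +): N_BC = 39.7 kN, N_AB = 70.6 kN.
σ_BC = N_BC/A_BC = 39700/694 = 57.2 MPa.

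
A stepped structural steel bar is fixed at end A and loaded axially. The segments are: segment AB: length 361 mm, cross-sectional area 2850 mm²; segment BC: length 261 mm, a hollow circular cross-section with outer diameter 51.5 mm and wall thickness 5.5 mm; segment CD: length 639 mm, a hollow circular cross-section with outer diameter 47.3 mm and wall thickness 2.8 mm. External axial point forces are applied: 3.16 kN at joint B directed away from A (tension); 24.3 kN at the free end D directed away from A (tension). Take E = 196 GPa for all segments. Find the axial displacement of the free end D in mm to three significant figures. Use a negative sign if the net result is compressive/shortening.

Internal axial forces (sectioning from the free end, tension +): N_CD = 24.3 kN, N_BC = 24.3 kN, N_AB = 27.46 kN.
A_BC = 794.8 mm².
A_CD = 391.4 mm².
δ_AB = 27460·361/(2850·196000) = 0.01775 mm
δ_BC = 24300·261/(794.8·196000) = 0.04071 mm
δ_CD = 24300·639/(391.4·196000) = 0.2024 mm
δ = Σδ_i = 0.2608 mm.

0.261 mm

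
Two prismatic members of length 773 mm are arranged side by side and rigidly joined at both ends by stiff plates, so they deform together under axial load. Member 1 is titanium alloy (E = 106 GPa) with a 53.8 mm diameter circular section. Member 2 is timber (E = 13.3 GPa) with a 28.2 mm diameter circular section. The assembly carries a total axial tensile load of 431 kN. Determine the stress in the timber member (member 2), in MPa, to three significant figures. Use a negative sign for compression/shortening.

23.0 MPa

A_1 = 2273 mm².
A_2 = 624.6 mm².
Equal strain + equilibrium ⇒ each member carries load in proportion to AE: A₁E₁ = 241000000 N, A₂E₂ = 8307000 N, ΣAE = 249300000 N.
σ₂ = P·E₂/ΣAE = 431000·13300/249300000 = 23 MPa.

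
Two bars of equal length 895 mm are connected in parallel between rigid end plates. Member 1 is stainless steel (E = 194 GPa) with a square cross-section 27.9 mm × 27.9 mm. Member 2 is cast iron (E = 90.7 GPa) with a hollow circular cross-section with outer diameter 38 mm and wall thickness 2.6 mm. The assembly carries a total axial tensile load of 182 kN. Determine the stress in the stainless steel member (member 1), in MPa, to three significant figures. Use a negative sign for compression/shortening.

199 MPa

A_1 = 778.4 mm².
A_2 = 289.2 mm².
Equal strain + equilibrium ⇒ each member carries load in proportion to AE: A₁E₁ = 151000000 N, A₂E₂ = 26230000 N, ΣAE = 177200000 N.
σ₁ = P·E₁/ΣAE = 182000·194000/177200000 = 199.2 MPa.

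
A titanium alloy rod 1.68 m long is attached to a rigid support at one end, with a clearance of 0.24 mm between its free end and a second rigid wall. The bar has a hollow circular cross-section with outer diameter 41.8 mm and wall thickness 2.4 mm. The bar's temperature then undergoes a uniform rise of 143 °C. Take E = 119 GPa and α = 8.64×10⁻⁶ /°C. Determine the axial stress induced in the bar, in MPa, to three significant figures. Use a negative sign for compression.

Free thermal expansion αLΔT = 8.64e-6 · 1680 · 143 = 2.076 mm.
The walls engage after the gap closes; constrained expansion = 2.076 − 0.24 = 1.836 mm.
The walls impose strain ε = −(1.836)/1680 = -1.0927e-03; σ = Eε = 119000 · -1.0927e-03 = -130 MPa.

-130 MPa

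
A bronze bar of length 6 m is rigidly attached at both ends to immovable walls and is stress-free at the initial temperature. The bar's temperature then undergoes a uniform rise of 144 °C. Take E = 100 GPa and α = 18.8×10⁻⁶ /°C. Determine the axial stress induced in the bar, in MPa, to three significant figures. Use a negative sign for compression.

-271 MPa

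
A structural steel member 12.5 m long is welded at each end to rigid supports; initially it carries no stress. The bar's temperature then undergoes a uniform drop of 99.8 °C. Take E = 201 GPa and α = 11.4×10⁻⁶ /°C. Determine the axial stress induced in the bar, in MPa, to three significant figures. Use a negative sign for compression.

Free thermal expansion αLΔT = 11.4e-6 · 12500 · -99.8 = -14.22 mm.
The walls impose strain ε = −(-14.22)/12500 = 1.1377e-03; σ = Eε = 201000 · 1.1377e-03 = 228.7 MPa.

229 MPa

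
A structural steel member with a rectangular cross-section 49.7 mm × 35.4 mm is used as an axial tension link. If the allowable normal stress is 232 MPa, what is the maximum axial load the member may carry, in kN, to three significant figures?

A = 1759 mm².
P_max = σ_allow · A = 232 · 1759 = 408200 N = 408.2 kN.

408 kN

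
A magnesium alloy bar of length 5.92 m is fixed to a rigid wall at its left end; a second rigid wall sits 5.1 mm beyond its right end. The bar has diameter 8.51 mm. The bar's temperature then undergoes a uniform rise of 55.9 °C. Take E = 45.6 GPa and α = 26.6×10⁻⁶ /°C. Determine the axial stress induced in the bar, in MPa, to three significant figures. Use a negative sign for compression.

Free thermal expansion αLΔT = 26.6e-6 · 5920 · 55.9 = 8.803 mm.
The walls engage after the gap closes; constrained expansion = 8.803 − 5.1 = 3.703 mm.
The walls impose strain ε = −(3.703)/5920 = -6.2545e-04; σ = Eε = 45600 · -6.2545e-04 = -28.52 MPa.

-28.5 MPa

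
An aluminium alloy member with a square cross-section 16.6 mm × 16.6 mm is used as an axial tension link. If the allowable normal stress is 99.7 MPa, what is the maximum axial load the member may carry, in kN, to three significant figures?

A = 275.6 mm².
P_max = σ_allow · A = 99.7 · 275.6 = 27470 N = 27.47 kN.

27.5 kN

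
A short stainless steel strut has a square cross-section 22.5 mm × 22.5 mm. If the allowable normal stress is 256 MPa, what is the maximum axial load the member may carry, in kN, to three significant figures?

A = 506.2 mm².
P_max = σ_allow · A = 256 · 506.2 = 129600 N = 129.6 kN.

130 kN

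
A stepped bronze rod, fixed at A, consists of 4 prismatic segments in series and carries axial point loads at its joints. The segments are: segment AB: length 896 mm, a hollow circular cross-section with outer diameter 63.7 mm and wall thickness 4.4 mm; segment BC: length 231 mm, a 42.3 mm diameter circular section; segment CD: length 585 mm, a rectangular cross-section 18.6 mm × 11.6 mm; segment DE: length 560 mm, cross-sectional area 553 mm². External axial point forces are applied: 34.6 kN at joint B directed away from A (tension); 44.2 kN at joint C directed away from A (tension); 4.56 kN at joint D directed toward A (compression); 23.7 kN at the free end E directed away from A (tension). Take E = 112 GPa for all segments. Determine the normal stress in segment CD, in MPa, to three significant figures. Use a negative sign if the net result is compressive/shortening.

88.7 MPa

Internal axial forces (sectioning from the free end, tension +): N_DE = 23.7 kN, N_CD = 19.14 kN, N_BC = 63.34 kN, N_AB = 97.94 kN.
A_CD = 215.8 mm².
σ_CD = N_CD/A_CD = 19140/215.8 = 88.71 MPa.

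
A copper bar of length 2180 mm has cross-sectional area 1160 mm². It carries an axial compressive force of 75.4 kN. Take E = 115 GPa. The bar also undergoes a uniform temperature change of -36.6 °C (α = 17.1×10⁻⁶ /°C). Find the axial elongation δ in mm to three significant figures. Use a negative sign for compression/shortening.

δ_mech = NL/(AE) = -75400·2180/(1160·115000) = -1.232 mm.
δ_thermal = αLΔT = 17.1e-6·2180·-36.6 = -1.364 mm.
δ = δ_mech + δ_thermal = -2.597 mm.

-2.60 mm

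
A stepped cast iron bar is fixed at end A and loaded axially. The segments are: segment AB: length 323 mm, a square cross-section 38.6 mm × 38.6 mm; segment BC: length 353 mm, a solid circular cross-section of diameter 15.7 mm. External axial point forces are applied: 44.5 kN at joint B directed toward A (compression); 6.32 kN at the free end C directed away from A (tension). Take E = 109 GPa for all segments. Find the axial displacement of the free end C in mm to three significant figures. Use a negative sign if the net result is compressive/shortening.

Internal axial forces (sectioning from the free end, tension +): N_BC = 6.32 kN, N_AB = -38.18 kN.
A_AB = 1490 mm².
A_BC = 193.6 mm².
δ_AB = -38180·323/(1490·109000) = -0.07593 mm
δ_BC = 6320·353/(193.6·109000) = 0.1057 mm
δ = Σδ_i = 0.02979 mm.

0.0298 mm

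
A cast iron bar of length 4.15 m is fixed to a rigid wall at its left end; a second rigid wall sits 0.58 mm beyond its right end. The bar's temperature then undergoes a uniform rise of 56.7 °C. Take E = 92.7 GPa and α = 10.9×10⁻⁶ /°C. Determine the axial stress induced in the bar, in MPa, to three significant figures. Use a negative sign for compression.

Free thermal expansion αLΔT = 10.9e-6 · 4150 · 56.7 = 2.565 mm.
The walls engage after the gap closes; constrained expansion = 2.565 − 0.58 = 1.985 mm.
The walls impose strain ε = −(1.985)/4150 = -4.7827e-04; σ = Eε = 92700 · -4.7827e-04 = -44.34 MPa.

-44.3 MPa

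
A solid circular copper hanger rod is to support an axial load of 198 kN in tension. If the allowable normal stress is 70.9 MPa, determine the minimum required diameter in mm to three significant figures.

Required area A ≥ P/σ_allow = 198000/70.9 = 2793 mm².
For a solid circular section, d ≥ √(4A/π) = 59.63 mm.

59.6 mm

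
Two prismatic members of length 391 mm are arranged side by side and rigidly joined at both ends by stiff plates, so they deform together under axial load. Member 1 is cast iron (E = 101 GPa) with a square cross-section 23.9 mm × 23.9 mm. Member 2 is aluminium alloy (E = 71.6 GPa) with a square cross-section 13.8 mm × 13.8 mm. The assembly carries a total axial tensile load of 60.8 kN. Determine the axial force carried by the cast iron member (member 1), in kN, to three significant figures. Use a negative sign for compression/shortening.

49.2 kN

A_1 = 571.2 mm².
A_2 = 190.4 mm².
Equal strain + equilibrium ⇒ each member carries load in proportion to AE: A₁E₁ = 57690000 N, A₂E₂ = 13640000 N, ΣAE = 71330000 N.
F₁ = P·A₁E₁/ΣAE = 60800·57690000/71330000 = 49180 N.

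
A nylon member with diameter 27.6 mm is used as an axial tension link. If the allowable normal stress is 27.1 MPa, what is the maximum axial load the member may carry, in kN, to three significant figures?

16.2 kN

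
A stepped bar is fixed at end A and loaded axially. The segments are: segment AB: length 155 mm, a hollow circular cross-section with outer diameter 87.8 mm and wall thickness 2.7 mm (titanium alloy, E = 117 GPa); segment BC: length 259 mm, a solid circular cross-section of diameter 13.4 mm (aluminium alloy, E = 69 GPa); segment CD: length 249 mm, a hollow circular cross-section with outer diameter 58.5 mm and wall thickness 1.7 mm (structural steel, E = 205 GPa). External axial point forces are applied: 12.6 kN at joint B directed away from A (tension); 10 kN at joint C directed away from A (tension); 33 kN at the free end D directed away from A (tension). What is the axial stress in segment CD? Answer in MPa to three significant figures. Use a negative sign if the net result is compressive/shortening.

109 MPa

Internal axial forces (sectioning from the free end, tension +): N_CD = 33 kN, N_BC = 43 kN, N_AB = 55.6 kN.
A_CD = 303.4 mm².
σ_CD = N_CD/A_CD = 33000/303.4 = 108.8 MPa.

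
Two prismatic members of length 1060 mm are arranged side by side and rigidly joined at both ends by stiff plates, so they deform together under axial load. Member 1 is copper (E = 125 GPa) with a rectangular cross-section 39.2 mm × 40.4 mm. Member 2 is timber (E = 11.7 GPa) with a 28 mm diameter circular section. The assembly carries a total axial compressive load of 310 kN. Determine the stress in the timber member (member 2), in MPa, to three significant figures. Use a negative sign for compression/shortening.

-17.7 MPa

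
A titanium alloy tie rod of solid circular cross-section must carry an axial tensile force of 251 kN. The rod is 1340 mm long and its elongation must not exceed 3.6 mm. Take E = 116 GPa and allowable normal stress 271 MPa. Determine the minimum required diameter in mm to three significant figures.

Required area A ≥ P/σ_allow = 251000/271 = 926.2 mm².
For a solid circular section, d ≥ √(4A/π) = 34.34 mm.
Elongation limit: A ≥ PL/(Eδ_allow) = 251000·1340/(116000·3.6) = 805.4 mm² ⇒ d ≥ 32.02 mm.
The stress limit governs.

34.3 mm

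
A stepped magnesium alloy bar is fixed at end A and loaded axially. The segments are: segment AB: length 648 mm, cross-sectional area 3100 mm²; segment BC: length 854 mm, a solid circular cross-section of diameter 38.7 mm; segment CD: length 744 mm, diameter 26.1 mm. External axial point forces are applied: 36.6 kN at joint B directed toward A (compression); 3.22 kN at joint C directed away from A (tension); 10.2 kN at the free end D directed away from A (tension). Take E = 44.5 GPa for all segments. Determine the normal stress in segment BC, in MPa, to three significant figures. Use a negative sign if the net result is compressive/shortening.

Internal axial forces (sectioning from the free end, tension +): N_CD = 10.2 kN, N_BC = 13.42 kN, N_AB = -23.18 kN.
A_BC = 1176 mm².
σ_BC = N_BC/A_BC = 13420/1176 = 11.41 MPa.

11.4 MPa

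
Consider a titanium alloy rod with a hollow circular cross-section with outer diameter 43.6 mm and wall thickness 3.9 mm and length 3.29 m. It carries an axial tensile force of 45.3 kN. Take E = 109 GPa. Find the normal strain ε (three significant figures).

A = 486.4 mm².
σ = N/A = 93.13 MPa; ε = σ/E = 93.13/109000 = 8.544e-04.

8.54e-04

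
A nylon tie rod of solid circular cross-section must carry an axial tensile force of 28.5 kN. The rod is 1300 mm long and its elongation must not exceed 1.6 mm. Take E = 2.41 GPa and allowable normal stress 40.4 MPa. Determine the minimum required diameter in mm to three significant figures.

111 mm

Required area A ≥ P/σ_allow = 28500/40.4 = 705.4 mm².
For a solid circular section, d ≥ √(4A/π) = 29.97 mm.
Elongation limit: A ≥ PL/(Eδ_allow) = 28500·1300/(2410·1.6) = 9608 mm² ⇒ d ≥ 110.6 mm.
The elongation limit governs.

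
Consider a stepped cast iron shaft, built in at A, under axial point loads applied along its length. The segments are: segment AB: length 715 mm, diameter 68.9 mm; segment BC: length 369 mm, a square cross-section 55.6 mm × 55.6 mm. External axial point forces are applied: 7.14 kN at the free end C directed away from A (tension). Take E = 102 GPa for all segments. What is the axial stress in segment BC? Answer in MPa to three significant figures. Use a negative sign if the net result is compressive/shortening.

2.31 MPa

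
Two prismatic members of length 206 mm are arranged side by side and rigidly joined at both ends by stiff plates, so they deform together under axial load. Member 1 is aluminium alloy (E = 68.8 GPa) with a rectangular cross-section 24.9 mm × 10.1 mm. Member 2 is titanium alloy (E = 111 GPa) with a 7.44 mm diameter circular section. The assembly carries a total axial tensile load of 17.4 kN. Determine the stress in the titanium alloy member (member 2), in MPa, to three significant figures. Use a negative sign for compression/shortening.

87.3 MPa

A_1 = 251.5 mm².
A_2 = 43.47 mm².
Equal strain + equilibrium ⇒ each member carries load in proportion to AE: A₁E₁ = 17300000 N, A₂E₂ = 4826000 N, ΣAE = 22130000 N.
σ₂ = P·E₂/ΣAE = 17400·111000/22130000 = 87.28 MPa.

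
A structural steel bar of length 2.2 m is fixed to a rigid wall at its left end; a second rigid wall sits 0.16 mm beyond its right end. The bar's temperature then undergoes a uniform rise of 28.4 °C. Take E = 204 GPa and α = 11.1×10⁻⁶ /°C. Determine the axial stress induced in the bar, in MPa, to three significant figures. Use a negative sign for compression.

Free thermal expansion αLΔT = 11.1e-6 · 2200 · 28.4 = 0.6935 mm.
The walls engage after the gap closes; constrained expansion = 0.6935 − 0.16 = 0.5335 mm.
The walls impose strain ε = −(0.5335)/2200 = -2.4251e-04; σ = Eε = 204000 · -2.4251e-04 = -49.47 MPa.

-49.5 MPa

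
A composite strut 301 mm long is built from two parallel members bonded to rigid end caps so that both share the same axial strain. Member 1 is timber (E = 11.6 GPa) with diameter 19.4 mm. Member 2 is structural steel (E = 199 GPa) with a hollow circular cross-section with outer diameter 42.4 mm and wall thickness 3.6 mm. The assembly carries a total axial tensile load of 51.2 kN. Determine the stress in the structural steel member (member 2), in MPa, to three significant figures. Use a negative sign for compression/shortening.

A_1 = 295.6 mm².
A_2 = 438.8 mm².
Equal strain + equilibrium ⇒ each member carries load in proportion to AE: A₁E₁ = 3429000 N, A₂E₂ = 87320000 N, ΣAE = 90750000 N.
σ₂ = P·E₂/ΣAE = 51200·199000/90750000 = 112.3 MPa.

112 MPa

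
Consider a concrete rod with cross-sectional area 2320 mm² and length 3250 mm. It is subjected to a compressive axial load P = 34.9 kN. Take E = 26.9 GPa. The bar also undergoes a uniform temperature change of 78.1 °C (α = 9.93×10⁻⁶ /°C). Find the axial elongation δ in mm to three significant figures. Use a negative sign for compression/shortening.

δ_mech = NL/(AE) = -34900·3250/(2320·26900) = -1.817 mm.
δ_thermal = αLΔT = 9.93e-6·3250·78.1 = 2.52 mm.
δ = δ_mech + δ_thermal = 0.703 mm.

0.703 mm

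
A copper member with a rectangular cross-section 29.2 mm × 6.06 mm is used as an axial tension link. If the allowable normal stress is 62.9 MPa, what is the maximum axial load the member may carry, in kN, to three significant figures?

11.1 kN

A = 177 mm².
P_max = σ_allow · A = 62.9 · 177 = 11130 N = 11.13 kN.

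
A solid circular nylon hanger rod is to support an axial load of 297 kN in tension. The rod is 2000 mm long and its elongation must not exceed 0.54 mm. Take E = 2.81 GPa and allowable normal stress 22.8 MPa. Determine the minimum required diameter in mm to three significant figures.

706 mm

Required area A ≥ P/σ_allow = 297000/22.8 = 13030 mm².
For a solid circular section, d ≥ √(4A/π) = 128.8 mm.
Elongation limit: A ≥ PL/(Eδ_allow) = 297000·2000/(2810·0.54) = 391500 mm² ⇒ d ≥ 706 mm.
The elongation limit governs.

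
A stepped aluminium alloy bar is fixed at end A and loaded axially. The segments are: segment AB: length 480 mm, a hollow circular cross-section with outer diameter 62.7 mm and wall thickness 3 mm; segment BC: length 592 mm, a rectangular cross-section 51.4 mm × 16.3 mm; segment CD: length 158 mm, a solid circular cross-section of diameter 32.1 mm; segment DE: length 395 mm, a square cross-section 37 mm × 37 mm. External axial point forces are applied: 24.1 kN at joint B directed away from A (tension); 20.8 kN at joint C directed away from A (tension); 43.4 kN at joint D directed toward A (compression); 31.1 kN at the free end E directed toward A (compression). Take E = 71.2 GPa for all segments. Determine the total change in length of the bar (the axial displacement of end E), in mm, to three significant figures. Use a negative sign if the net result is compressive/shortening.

-1.22 mm

Internal axial forces (sectioning from the free end, tension +): N_DE = -31.1 kN, N_CD = -74.5 kN, N_BC = -53.7 kN, N_AB = -29.6 kN.
A_AB = 562.7 mm².
A_BC = 837.8 mm².
A_CD = 809.3 mm².
A_DE = 1369 mm².
δ_AB = -29600·480/(562.7·71200) = -0.3547 mm
δ_BC = -53700·592/(837.8·71200) = -0.5329 mm
δ_CD = -74500·158/(809.3·71200) = -0.2043 mm
δ_DE = -31100·395/(1369·71200) = -0.126 mm
δ = Σδ_i = -1.218 mm.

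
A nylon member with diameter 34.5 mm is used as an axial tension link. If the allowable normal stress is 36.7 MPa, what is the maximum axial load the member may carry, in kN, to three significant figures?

34.3 kN

A = 934.8 mm².
P_max = σ_allow · A = 36.7 · 934.8 = 34310 N = 34.31 kN.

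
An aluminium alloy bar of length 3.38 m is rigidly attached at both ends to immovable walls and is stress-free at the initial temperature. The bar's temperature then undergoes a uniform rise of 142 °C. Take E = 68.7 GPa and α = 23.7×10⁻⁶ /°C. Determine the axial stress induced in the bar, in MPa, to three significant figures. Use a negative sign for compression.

-231 MPa

Free thermal expansion αLΔT = 23.7e-6 · 3380 · 142 = 11.38 mm.
The walls impose strain ε = −(11.38)/3380 = -3.3654e-03; σ = Eε = 68700 · -3.3654e-03 = -231.2 MPa.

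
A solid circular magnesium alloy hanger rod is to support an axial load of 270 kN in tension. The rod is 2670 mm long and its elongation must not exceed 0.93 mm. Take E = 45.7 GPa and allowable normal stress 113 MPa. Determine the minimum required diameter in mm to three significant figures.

147 mm

Required area A ≥ P/σ_allow = 270000/113 = 2389 mm².
For a solid circular section, d ≥ √(4A/π) = 55.16 mm.
Elongation limit: A ≥ PL/(Eδ_allow) = 270000·2670/(45700·0.93) = 16960 mm² ⇒ d ≥ 147 mm.
The elongation limit governs.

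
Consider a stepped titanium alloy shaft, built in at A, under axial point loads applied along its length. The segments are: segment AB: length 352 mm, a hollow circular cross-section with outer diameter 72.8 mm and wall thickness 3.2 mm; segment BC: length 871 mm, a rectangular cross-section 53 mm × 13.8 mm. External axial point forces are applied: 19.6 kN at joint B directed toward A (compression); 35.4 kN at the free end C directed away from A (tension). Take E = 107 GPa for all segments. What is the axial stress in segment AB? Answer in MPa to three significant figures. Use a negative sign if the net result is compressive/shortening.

22.6 MPa

Internal axial forces (sectioning from the free end, tension +): N_BC = 35.4 kN, N_AB = 15.8 kN.
A_AB = 699.7 mm².
σ_AB = N_AB/A_AB = 15800/699.7 = 22.58 MPa.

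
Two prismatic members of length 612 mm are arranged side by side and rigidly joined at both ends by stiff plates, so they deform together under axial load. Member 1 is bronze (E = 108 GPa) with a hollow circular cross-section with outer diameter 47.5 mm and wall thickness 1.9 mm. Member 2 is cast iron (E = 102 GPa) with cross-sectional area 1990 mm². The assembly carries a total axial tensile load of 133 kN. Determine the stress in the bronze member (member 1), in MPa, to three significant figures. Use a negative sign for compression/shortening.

61.8 MPa

A_1 = 272.2 mm².
Equal strain + equilibrium ⇒ each member carries load in proportion to AE: A₁E₁ = 29400000 N, A₂E₂ = 203000000 N, ΣAE = 232400000 N.
σ₁ = P·E₁/ΣAE = 133000·108000/232400000 = 61.81 MPa.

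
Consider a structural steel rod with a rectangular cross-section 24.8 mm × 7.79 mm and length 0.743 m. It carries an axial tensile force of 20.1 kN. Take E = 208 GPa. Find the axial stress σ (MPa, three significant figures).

104 MPa

A = 193.2 mm².
σ = N/A = 20100/193.2 = 104 MPa.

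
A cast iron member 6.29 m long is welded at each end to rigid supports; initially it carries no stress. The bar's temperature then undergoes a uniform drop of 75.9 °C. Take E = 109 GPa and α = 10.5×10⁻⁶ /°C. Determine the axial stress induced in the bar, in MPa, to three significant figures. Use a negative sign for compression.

Free thermal expansion αLΔT = 10.5e-6 · 6290 · -75.9 = -5.013 mm.
The walls impose strain ε = −(-5.013)/6290 = 7.9695e-04; σ = Eε = 109000 · 7.9695e-04 = 86.87 MPa.

86.9 MPa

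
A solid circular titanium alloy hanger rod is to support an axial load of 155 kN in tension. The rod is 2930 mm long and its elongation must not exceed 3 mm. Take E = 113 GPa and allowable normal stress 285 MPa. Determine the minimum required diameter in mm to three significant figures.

Required area A ≥ P/σ_allow = 155000/285 = 543.9 mm².
For a solid circular section, d ≥ √(4A/π) = 26.31 mm.
Elongation limit: A ≥ PL/(Eδ_allow) = 155000·2930/(113000·3) = 1340 mm² ⇒ d ≥ 41.3 mm.
The elongation limit governs.

41.3 mm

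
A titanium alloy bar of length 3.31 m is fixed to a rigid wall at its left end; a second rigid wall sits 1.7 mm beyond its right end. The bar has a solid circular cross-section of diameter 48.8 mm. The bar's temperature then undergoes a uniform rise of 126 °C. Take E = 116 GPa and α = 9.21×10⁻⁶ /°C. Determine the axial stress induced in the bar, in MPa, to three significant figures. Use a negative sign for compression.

Free thermal expansion αLΔT = 9.21e-6 · 3310 · 126 = 3.841 mm.
The walls engage after the gap closes; constrained expansion = 3.841 − 1.7 = 2.141 mm.
The walls impose strain ε = −(2.141)/3310 = -6.4686e-04; σ = Eε = 116000 · -6.4686e-04 = -75.04 MPa.

-75.0 MPa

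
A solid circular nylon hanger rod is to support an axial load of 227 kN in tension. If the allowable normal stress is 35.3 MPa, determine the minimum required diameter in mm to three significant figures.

Required area A ≥ P/σ_allow = 227000/35.3 = 6431 mm².
For a solid circular section, d ≥ √(4A/π) = 90.49 mm.

90.5 mm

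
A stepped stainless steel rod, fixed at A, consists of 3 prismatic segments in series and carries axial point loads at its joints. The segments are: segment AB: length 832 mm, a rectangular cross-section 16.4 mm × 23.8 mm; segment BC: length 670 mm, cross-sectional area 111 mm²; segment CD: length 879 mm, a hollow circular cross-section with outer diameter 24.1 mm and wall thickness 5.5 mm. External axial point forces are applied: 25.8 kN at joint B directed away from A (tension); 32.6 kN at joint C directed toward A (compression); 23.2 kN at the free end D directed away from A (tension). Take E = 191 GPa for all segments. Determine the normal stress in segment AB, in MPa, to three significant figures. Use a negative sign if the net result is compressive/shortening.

Internal axial forces (sectioning from the free end, tension +): N_CD = 23.2 kN, N_BC = -9.4 kN, N_AB = 16.4 kN.
A_AB = 390.3 mm².
σ_AB = N_AB/A_AB = 16400/390.3 = 42.02 MPa.

42.0 MPa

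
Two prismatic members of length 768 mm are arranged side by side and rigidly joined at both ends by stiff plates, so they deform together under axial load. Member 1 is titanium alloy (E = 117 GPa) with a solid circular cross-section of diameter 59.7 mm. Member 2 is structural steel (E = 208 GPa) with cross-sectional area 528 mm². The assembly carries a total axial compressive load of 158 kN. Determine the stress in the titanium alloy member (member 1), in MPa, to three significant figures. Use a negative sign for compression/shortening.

A_1 = 2799 mm².
Equal strain + equilibrium ⇒ each member carries load in proportion to AE: A₁E₁ = 327500000 N, A₂E₂ = 109800000 N, ΣAE = 437300000 N.
σ₁ = P·E₁/ΣAE = -158000·117000/437300000 = -42.27 MPa.

-42.3 MPa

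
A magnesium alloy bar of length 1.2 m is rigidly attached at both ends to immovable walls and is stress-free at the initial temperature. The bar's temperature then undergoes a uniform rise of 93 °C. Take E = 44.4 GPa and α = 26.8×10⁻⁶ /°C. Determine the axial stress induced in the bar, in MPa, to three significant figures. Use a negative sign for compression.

Free thermal expansion αLΔT = 26.8e-6 · 1200 · 93 = 2.991 mm.
The walls impose strain ε = −(2.991)/1200 = -2.4924e-03; σ = Eε = 44400 · -2.4924e-03 = -110.7 MPa.

-111 MPa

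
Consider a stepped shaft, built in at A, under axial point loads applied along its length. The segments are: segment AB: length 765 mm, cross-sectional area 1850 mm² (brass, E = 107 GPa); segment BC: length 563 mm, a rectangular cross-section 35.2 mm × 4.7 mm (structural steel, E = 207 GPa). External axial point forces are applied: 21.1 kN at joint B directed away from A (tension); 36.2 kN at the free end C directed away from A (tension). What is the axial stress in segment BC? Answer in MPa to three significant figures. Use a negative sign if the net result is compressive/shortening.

Internal axial forces (sectioning from the free end, tension +): N_BC = 36.2 kN, N_AB = 57.3 kN.
A_BC = 165.4 mm².
σ_BC = N_BC/A_BC = 36200/165.4 = 218.8 MPa.

219 MPa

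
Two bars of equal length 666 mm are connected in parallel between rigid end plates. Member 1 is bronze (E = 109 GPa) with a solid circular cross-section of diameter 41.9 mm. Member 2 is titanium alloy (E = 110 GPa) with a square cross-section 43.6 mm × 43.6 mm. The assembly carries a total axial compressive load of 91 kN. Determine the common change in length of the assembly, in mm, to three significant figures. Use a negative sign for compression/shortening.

-0.169 mm

A_1 = 1379 mm².
A_2 = 1901 mm².
Equal strain + equilibrium ⇒ each member carries load in proportion to AE: A₁E₁ = 150300000 N, A₂E₂ = 209100000 N, ΣAE = 359400000 N.
δ = PL/ΣAE = -91000·666/359400000 = -0.1686 mm.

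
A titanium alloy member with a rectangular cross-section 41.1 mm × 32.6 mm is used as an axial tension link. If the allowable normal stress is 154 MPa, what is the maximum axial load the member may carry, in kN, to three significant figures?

A = 1340 mm².
P_max = σ_allow · A = 154 · 1340 = 206300 N = 206.3 kN.

206 kN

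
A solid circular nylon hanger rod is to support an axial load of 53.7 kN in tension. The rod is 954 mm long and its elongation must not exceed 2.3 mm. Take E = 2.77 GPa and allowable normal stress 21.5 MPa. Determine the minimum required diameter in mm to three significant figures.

Required area A ≥ P/σ_allow = 53700/21.5 = 2498 mm².
For a solid circular section, d ≥ √(4A/π) = 56.39 mm.
Elongation limit: A ≥ PL/(Eδ_allow) = 53700·954/(2770·2.3) = 8041 mm² ⇒ d ≥ 101.2 mm.
The elongation limit governs.

101 mm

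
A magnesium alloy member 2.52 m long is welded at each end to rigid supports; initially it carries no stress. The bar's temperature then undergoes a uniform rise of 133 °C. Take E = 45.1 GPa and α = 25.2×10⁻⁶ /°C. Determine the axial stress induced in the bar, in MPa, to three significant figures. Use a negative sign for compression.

Free thermal expansion αLΔT = 25.2e-6 · 2520 · 133 = 8.446 mm.
The walls impose strain ε = −(8.446)/2520 = -3.3516e-03; σ = Eε = 45100 · -3.3516e-03 = -151.2 MPa.

-151 MPa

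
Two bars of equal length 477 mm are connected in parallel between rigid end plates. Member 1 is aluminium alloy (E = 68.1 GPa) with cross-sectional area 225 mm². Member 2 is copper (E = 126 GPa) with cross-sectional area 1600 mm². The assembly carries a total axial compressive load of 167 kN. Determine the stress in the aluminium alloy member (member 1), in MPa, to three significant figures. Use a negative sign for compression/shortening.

Equal strain + equilibrium ⇒ each member carries load in proportion to AE: A₁E₁ = 15320000 N, A₂E₂ = 201600000 N, ΣAE = 216900000 N.
σ₁ = P·E₁/ΣAE = -167000·68100/216900000 = -52.43 MPa.

-52.4 MPa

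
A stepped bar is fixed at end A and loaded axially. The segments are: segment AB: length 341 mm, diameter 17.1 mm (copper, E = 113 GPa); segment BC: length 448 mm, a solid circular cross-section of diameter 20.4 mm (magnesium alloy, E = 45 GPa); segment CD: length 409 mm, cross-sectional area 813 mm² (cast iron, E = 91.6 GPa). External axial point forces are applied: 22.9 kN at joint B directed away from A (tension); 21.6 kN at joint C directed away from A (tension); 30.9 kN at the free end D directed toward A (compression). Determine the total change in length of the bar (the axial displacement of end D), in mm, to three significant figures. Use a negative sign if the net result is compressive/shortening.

-0.274 mm

Internal axial forces (sectioning from the free end, tension +): N_CD = -30.9 kN, N_BC = -9.3 kN, N_AB = 13.6 kN.
A_AB = 229.7 mm².
A_BC = 326.9 mm².
δ_AB = 13600·341/(229.7·113000) = 0.1787 mm
δ_BC = -9300·448/(326.9·45000) = -0.2833 mm
δ_CD = -30900·409/(813·91600) = -0.1697 mm
δ = Σδ_i = -0.2743 mm.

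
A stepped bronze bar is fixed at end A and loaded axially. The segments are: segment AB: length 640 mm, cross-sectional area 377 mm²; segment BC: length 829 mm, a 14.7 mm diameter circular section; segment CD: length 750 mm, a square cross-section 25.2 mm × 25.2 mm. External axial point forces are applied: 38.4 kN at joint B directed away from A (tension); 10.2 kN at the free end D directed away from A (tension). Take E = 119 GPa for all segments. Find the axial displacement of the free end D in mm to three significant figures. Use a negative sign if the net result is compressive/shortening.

Internal axial forces (sectioning from the free end, tension +): N_CD = 10.2 kN, N_BC = 10.2 kN, N_AB = 48.6 kN.
A_BC = 169.7 mm².
A_CD = 635 mm².
δ_AB = 48600·640/(377·119000) = 0.6933 mm
δ_BC = 10200·829/(169.7·119000) = 0.4187 mm
δ_CD = 10200·750/(635·119000) = 0.1012 mm
δ = Σδ_i = 1.213 mm.

1.21 mm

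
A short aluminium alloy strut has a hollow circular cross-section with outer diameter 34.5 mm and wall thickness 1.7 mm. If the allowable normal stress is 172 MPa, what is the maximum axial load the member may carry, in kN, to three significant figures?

30.1 kN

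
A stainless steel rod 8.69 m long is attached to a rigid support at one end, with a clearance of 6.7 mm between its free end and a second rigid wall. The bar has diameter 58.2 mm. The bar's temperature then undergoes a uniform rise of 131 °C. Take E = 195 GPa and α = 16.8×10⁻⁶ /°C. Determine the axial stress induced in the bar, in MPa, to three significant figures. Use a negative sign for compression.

-279 MPa

Free thermal expansion αLΔT = 16.8e-6 · 8690 · 131 = 19.12 mm.
The walls engage after the gap closes; constrained expansion = 19.12 − 6.7 = 12.42 mm.
The walls impose strain ε = −(12.42)/8690 = -1.4298e-03; σ = Eε = 195000 · -1.4298e-03 = -278.8 MPa.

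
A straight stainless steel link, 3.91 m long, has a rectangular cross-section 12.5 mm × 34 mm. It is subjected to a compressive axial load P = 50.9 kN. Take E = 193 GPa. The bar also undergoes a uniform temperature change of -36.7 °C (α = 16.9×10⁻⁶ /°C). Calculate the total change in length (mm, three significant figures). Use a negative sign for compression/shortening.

-4.85 mm

A = 425 mm².
δ_mech = NL/(AE) = -50900·3910/(425·193000) = -2.426 mm.
δ_thermal = αLΔT = 16.9e-6·3910·-36.7 = -2.425 mm.
δ = δ_mech + δ_thermal = -4.851 mm.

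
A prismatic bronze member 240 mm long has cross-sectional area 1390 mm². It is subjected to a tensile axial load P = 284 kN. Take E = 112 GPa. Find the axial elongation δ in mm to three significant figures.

δ_mech = NL/(AE) = 284000·240/(1390·112000) = 0.4378 mm.

0.438 mm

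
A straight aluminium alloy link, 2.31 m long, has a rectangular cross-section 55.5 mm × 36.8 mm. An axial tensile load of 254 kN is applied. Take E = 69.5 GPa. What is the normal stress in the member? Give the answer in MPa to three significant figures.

A = 2042 mm².
σ = N/A = 254000/2042 = 124.4 MPa.

124 MPa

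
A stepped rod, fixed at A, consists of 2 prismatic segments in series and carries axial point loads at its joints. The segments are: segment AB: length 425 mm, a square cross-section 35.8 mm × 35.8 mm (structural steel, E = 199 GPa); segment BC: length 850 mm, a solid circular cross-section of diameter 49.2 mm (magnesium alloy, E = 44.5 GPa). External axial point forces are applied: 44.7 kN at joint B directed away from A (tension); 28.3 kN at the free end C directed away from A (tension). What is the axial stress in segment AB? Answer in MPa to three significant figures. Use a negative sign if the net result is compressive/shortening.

Internal axial forces (sectioning from the free end, tension +): N_BC = 28.3 kN, N_AB = 73 kN.
A_AB = 1282 mm².
σ_AB = N_AB/A_AB = 73000/1282 = 56.96 MPa.

57.0 MPa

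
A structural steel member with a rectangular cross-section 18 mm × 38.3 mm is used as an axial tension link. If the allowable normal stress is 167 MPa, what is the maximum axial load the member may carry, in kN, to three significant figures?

A = 689.4 mm².
P_max = σ_allow · A = 167 · 689.4 = 115100 N = 115.1 kN.

115 kN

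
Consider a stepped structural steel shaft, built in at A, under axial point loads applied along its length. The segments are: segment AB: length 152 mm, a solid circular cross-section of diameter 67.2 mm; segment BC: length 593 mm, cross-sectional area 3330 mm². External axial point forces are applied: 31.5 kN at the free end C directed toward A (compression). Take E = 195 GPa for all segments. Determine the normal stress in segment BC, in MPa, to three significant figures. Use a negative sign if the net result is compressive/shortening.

-9.46 MPa

Internal axial forces (sectioning from the free end, tension +): N_BC = -31.5 kN, N_AB = -31.5 kN.
σ_BC = N_BC/A_BC = -31500/3330 = -9.459 MPa.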